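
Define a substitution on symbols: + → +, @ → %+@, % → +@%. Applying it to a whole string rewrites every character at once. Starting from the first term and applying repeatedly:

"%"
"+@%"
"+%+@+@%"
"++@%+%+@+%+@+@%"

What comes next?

φ(++@%+%+@+%+@+@%) expands symbol-by-symbol to + + %+@ +@% + +@% + %+@ + +@% + %+@ + %+@ +@%; joining the 15 pieces gives the next term.

++%+@+@%++@%+%+@++@%+%+@+%+@+@%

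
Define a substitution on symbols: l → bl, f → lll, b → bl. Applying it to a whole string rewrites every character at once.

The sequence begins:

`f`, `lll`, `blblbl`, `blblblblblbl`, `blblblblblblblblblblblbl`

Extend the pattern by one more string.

blblblblblblblblblblblblblblblblblblblblblblblbl

φ(blblblblblblblblblblblbl) expands symbol-by-symbol to bl bl bl bl bl bl bl bl bl bl bl bl bl bl bl bl bl bl bl bl bl bl bl bl; joining the 24 pieces gives the next term.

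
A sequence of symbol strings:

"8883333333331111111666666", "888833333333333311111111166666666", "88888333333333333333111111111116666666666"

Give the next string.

Reading off run lengths: 8 runs 3, 4, 5; 3 runs 9, 12, 15; 1 runs 7, 9, 11; 6 runs 6, 8, 10 — each is linear in n, where the shown terms are n = 3, 4, 5.
For the next term, n = 6, so the run lengths are 6, 18, 13, 12.

8888883333333333333333331111111111111666666666666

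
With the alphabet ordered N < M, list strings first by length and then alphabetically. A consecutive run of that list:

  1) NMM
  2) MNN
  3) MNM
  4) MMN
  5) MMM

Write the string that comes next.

After MMM the length-3 strings are exhausted; the first length-4 string is 4 copies of N.

NNNN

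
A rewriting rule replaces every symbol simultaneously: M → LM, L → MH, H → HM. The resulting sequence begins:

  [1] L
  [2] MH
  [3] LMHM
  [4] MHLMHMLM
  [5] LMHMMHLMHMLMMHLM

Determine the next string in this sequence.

MHLMHMLMLMHMMHLMHMLMMHLMLMHMMHLM

φ(LMHMMHLMHMLMMHLM) expands symbol-by-symbol to MH LM HM LM LM HM MH LM HM LM MH LM LM HM MH LM; joining the 16 pieces gives the next term.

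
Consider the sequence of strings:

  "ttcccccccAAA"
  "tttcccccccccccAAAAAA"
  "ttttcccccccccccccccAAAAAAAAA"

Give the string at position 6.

tttttttcccccccccccccccccccccccccccAAAAAAAAAAAAAAAAAA

Term n consists of n+1 t's, followed by 4n+3 c's, followed by 3n A's (n = 1, 2, …).
For term 6, n = 6, so the run lengths are 7, 27, 18.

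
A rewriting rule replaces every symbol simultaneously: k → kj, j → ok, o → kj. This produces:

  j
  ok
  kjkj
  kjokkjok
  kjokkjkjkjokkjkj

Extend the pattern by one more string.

kjokkjkjkjokkjokkjokkjkjkjokkjok

Applying the rule to each of the 16 symbols of kjokkjkjkjokkjkj gives the pieces kj ok kj kj kj ok kj ok kj ok kj kj kj ok kj ok, which concatenate to the answer.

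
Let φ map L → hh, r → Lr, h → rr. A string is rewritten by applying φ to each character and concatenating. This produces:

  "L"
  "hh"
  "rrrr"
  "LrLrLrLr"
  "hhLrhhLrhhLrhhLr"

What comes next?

Applying the rule to each of the 16 symbols of hhLrhhLrhhLrhhLr gives the pieces rr rr hh Lr rr rr hh Lr rr rr hh Lr rr rr hh Lr, which concatenate to the answer.

rrrrhhLrrrrrhhLrrrrrhhLrrrrrhhLr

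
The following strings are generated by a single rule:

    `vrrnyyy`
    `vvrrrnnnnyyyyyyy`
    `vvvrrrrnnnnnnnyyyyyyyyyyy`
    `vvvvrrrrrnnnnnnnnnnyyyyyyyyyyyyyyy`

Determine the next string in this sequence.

Each string has the form v^{n} r^{n+1} n^{3n-2} y^{4n-1} (n = 1, 2, …).
At n = 5 the blocks have lengths 5, 6, 13, 19.

vvvvvrrrrrrnnnnnnnnnnnnnyyyyyyyyyyyyyyyyyyy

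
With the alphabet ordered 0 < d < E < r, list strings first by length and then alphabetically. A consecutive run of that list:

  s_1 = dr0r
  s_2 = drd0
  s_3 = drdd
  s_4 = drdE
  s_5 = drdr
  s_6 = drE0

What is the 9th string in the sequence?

Stepping forward 3 times from drE0: drE0 → drEd → drEE, then the target.

drEr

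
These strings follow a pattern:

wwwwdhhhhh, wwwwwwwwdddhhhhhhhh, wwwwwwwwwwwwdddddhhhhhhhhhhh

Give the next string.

wwwwwwwwwwwwwwwwdddddddhhhhhhhhhhhhhh

Each string has the form w^{4n} d^{2n-1} h^{3n+2} (n = 1, 2, …).
Setting n = 4 gives 16, 7, 14 characters in each block.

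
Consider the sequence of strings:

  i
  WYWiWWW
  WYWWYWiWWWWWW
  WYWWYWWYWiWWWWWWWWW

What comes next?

Each term wraps the previous one in WYW on the left and WWW on the right.
Applying this once more to WYWWYWWYWiWWWWWWWWW:

WYWWYWWYWWYWiWWWWWWWWWWWW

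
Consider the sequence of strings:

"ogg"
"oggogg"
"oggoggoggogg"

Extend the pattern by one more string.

Each string is two copies of the previous one concatenated.
So the next term is two copies of oggoggoggogg.

oggoggoggoggoggoggoggogg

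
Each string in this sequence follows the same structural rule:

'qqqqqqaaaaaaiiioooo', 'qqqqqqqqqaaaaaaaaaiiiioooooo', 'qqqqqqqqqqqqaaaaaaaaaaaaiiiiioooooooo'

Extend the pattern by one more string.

qqqqqqqqqqqqqqqaaaaaaaaaaaaaaaiiiiiioooooooooo

The n-th term is 3n q's then 3n a's then n+1 i's then 2n o's, where the shown terms are n = 2, 3, 4.
Setting n = 5 gives 15, 15, 6, 10 characters in each block.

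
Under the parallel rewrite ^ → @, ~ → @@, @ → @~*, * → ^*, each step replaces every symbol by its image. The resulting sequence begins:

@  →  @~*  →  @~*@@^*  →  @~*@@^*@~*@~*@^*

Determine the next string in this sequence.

Rewriting the 16 symbols of @~*@@^*@~*@~*@^* one by one yields @~* @@ ^* @~* @~* @ ^* @~* @@ ^* @~* @@ ^* @~* @ ^*; concatenated:

@~*@@^*@~*@~*@^*@~*@@^*@~*@@^*@~*@^*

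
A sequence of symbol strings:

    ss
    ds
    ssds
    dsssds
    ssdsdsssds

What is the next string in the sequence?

dsssdsssdsdsssds

From term 3 onward, concatenate the second-to-last term with the last: ss·ds = ssds, ds·ssds = dsssds, …
The next term joins dsssds and ssdsdsssds.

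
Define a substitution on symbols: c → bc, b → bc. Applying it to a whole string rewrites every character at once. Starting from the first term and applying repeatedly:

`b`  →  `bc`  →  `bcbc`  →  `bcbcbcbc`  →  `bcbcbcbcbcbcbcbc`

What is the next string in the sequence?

bcbcbcbcbcbcbcbcbcbcbcbcbcbcbcbc

φ(bcbcbcbcbcbcbcbc) expands symbol-by-symbol to bc bc bc bc bc bc bc bc bc bc bc bc bc bc bc bc; joining the 16 pieces gives the next term.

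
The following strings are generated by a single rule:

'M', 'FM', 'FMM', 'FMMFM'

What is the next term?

From term 3 onward, concatenate the last term with the second-to-last: FM·M = FMM, FMM·FM = FMMFM, …
Continuing: FMMFM · FMM gives term 5.

FMMFMFMM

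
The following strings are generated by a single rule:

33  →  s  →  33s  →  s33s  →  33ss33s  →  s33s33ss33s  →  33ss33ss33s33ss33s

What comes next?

s33s33ss33s33ss33ss33s33ss33s

This is a Fibonacci-style word recurrence s(k) = s(k−2)·s(k−1): e.g. 33·s = 33s.
So term 8 is s33s33ss33s·33ss33ss33s33ss33s.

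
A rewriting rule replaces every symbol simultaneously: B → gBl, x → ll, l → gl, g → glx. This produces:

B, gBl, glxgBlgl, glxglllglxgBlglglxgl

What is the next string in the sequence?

Applying the rule to each of the 20 symbols of glxglllglxgBlglglxgl gives the pieces glx gl ll glx gl gl gl glx gl ll glx gBl gl glx gl glx gl ll glx gl, which concatenate to the answer.

glxglllglxglglglglxglllglxgBlglglxglglxglllglxgl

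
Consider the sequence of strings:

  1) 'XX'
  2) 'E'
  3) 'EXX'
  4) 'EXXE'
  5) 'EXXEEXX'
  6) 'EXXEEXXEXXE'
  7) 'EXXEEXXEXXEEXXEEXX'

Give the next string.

This is a Fibonacci-style word recurrence s(k) = s(k−1)·s(k−2): e.g. E·XX = EXX.
The next term joins EXXEEXXEXXEEXXEEXX and EXXEEXXEXXE.

EXXEEXXEXXEEXXEEXXEXXEEXXEXXE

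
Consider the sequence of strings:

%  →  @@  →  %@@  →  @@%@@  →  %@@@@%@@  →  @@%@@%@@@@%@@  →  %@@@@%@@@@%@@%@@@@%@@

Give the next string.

@@%@@%@@@@%@@%@@@@%@@@@%@@%@@@@%@@

This is a Fibonacci-style word recurrence s(k) = s(k−2)·s(k−1): e.g. %·@@ = %@@.
The next term joins @@%@@%@@@@%@@ and %@@@@%@@@@%@@%@@@@%@@.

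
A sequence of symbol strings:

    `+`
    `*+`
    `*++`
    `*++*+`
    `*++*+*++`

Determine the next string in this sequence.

From term 3 onward, concatenate the last term with the second-to-last: *+·+ = *++, *++·*+ = *++*+, …
Continuing: *++*+*++ · *++*+ gives term 6.

*++*+*++*++*+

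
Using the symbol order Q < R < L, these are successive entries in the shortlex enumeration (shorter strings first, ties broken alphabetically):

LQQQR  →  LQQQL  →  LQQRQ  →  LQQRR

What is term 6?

Continuing the enumeration 2 steps past LQQRR: LQQRR → LQQRL → (answer).

LQQLQ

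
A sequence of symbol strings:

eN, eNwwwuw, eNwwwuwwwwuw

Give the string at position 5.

eNwwwuwwwwuwwwwuwwwwuw

The strings grow by a fixed suffix wwwuw each time.
From eNwwwuwwwwuw, 2 further steps: eNwwwuwwwwuw → eNwwwuwwwwuwwwwuw → (answer).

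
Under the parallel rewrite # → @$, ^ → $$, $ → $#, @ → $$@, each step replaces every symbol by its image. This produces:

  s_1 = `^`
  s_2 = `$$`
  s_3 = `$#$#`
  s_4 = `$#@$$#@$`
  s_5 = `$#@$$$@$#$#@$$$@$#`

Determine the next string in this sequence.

Rewriting the 18 symbols of $#@$$$@$#$#@$$$@$# one by one yields $# @$ $$@ $# $# $# $$@ $# @$ $# @$ $$@ $# $# $# $$@ $# @$; concatenated:

$#@$$$@$#$#$#$$@$#@$$#@$$$@$#$#$#$$@$#@$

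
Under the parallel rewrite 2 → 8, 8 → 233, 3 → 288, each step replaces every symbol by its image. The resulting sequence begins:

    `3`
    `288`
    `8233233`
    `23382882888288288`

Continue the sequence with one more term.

Rewriting the 17 symbols of 23382882888288288 one by one yields 8 288 288 233 8 233 233 8 233 233 233 8 233 233 8 233 233; concatenated:

82882882338233233823323323382332338233233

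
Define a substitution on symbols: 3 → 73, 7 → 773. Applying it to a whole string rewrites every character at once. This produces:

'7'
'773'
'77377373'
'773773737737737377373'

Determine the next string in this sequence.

7737737377377373773737737737377377373773737737737377373

Replace each of the 21 characters of 773773737737737377373 in place — 773 773 73 773 773 73 773 73 773 773 73 773 773 73 773 73 773 773 73 773 73 — and concatenate.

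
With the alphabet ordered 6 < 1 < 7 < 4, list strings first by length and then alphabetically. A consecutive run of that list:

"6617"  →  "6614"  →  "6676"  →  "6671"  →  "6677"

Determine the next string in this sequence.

The successor of 6677 increments the rightmost position that isn't already 4 and resets every position after it to 6.

6674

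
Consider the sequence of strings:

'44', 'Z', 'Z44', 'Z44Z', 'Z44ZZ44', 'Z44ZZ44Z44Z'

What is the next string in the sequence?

Each term (from the third on) is the previous term followed by the one before it: term 3 = Z·44 = Z44.
Continuing: Z44ZZ44Z44Z · Z44ZZ44 gives term 7.

Z44ZZ44Z44ZZ44ZZ44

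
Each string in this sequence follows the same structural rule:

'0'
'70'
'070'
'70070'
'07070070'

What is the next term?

7007007070070

From term 3 onward, concatenate the second-to-last term with the last: 0·70 = 070, 70·070 = 70070, …
So term 6 is 70070·07070070.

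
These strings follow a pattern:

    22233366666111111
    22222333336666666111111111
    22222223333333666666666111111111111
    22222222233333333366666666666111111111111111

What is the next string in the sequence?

22222222222333333333336666666666666111111111111111111

The n-th term is 2n-1 2's then 2n-1 3's then 2n+1 6's then 3n 1's, where the shown terms are n = 2, 3, 4, 5.
At n = 6 the blocks have lengths 11, 11, 13, 18.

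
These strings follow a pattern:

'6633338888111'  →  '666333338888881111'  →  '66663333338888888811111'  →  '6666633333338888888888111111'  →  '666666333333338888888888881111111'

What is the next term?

66666663333333338888888888888811111111

Reading off run lengths: 6 runs 2, 3, 4, 5, 6; 3 runs 4, 5, 6, 7, 8; 8 runs 4, 6, 8, 10, 12; 1 runs 3, 4, 5, 6, 7 — each is linear in n (n = 1, 2, …).
At n = 6 the blocks have lengths 7, 9, 14, 8.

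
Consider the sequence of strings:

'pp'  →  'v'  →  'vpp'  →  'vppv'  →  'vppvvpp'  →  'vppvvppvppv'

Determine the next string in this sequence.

vppvvppvppvvppvvpp

Each term (from the third on) is the previous term followed by the one before it: term 3 = v·pp = vpp.
So term 7 is vppvvppvppv·vppvvpp.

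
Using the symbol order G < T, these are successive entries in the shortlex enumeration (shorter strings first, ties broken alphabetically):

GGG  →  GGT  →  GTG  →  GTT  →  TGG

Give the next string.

Find the rightmost character of TGG below T, bump it to the next letter, and reset everything to its right to G.

TGT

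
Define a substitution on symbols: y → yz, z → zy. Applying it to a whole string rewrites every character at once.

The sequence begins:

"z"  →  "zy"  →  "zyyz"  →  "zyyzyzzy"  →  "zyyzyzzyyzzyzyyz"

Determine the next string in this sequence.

Applying the rule to each of the 16 symbols of zyyzyzzyyzzyzyyz gives the pieces zy yz yz zy yz zy zy yz yz zy zy yz zy yz yz zy, which concatenate to the answer.

zyyzyzzyyzzyzyyzyzzyzyyzzyyzyzzy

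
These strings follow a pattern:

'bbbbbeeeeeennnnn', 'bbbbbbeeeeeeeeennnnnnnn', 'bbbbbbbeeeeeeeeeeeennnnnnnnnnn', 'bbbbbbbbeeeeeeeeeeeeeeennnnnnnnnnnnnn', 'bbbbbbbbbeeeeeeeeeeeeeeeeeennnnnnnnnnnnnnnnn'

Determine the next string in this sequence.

Each string has the form b^{n+3} e^{3n} n^{3n-1}, where the shown terms are n = 2, 3, 4, 5, 6.
Setting n = 7 gives 10, 21, 20 characters in each block.

bbbbbbbbbbeeeeeeeeeeeeeeeeeeeeennnnnnnnnnnnnnnnnnnn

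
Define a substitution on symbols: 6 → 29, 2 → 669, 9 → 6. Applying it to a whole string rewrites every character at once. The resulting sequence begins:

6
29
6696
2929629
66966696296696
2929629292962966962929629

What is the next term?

Rewriting the 25 symbols of 2929629292962966962929629 one by one yields 669 6 669 6 29 669 6 669 6 669 6 29 669 6 29 29 6 29 669 6 669 6 29 669 6; concatenated:

6696669629669666966696296696292962966966696296696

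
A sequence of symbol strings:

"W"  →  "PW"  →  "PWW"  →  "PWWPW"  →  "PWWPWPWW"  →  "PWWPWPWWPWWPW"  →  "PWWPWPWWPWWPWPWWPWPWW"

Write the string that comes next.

Each term (from the third on) is the previous term followed by the one before it: term 3 = PW·W = PWW.
The next term joins PWWPWPWWPWWPWPWWPWPWW and PWWPWPWWPWWPW.

PWWPWPWWPWWPWPWWPWPWWPWWPWPWWPWWPW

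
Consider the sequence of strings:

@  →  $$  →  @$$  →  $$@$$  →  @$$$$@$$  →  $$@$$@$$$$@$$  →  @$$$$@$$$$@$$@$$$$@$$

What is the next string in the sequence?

$$@$$@$$$$@$$@$$$$@$$$$@$$@$$$$@$$

Each term (from the third on) is the two preceding terms concatenated in order: term 3 = @·$$ = @$$.
Continuing: $$@$$@$$$$@$$ · @$$$$@$$$$@$$@$$$$@$$ gives term 8.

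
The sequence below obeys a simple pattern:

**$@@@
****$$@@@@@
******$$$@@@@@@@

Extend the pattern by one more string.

Each string has the form *^{2n} $^{n} @^{2n+1} (n = 1, 2, …).
For the next term, n = 4, so the run lengths are 8, 4, 9.

********$$$$@@@@@@@@@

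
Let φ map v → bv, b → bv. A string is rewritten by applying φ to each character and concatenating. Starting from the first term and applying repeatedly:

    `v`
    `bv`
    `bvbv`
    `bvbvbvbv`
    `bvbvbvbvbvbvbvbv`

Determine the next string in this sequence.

Rewriting the 16 symbols of bvbvbvbvbvbvbvbv one by one yields bv bv bv bv bv bv bv bv bv bv bv bv bv bv bv bv; concatenated:

bvbvbvbvbvbvbvbvbvbvbvbvbvbvbvbv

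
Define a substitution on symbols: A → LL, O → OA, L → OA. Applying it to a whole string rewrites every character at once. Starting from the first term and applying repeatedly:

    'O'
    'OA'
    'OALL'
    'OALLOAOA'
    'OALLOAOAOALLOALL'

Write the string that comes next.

OALLOAOAOALLOALLOALLOAOAOALLOAOA

Replace each of the 16 characters of OALLOAOAOALLOALL in place — OA LL OA OA OA LL OA LL OA LL OA OA OA LL OA OA — and concatenate.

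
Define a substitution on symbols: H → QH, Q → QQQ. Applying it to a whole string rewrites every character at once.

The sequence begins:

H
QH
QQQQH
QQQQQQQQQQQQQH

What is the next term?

Rewriting the 14 symbols of QQQQQQQQQQQQQH one by one yields QQQ QQQ QQQ QQQ QQQ QQQ QQQ QQQ QQQ QQQ QQQ QQQ QQQ QH; concatenated:

QQQQQQQQQQQQQQQQQQQQQQQQQQQQQQQQQQQQQQQQH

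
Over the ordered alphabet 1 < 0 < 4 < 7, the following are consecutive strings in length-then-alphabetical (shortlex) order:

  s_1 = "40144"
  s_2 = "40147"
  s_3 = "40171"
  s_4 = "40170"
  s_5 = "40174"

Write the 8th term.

40010

Advancing 3 positions from 40174 through 40174 → 40177 → 40011 reaches term 8.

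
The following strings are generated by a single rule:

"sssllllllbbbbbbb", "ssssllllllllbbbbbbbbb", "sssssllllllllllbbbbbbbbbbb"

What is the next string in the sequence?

Reading off run lengths: s runs 3, 4, 5; l runs 6, 8, 10; b runs 7, 9, 11 — each is linear in n, where the shown terms are n = 3, 4, 5.
For the next term, n = 6, so the run lengths are 6, 12, 13.

ssssssllllllllllllbbbbbbbbbbbbb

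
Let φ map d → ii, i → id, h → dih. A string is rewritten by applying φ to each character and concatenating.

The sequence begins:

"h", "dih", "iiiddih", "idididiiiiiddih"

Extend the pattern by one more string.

φ(idididiiiiiddih) expands symbol-by-symbol to id ii id ii id ii id id id id id ii ii id dih; joining the 15 pieces gives the next term.

idiiidiiidiiidididididiiiiiddih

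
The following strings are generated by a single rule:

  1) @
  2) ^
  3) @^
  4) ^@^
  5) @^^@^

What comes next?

^@^@^^@^

Each term (from the third on) is the two preceding terms concatenated in order: term 3 = @·^ = @^.
Continuing: ^@^ · @^^@^ gives term 6.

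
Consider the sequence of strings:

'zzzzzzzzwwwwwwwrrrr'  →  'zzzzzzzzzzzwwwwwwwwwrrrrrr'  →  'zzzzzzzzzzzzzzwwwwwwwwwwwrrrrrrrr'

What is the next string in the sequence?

zzzzzzzzzzzzzzzzzwwwwwwwwwwwwwrrrrrrrrrr

Term n consists of 3n+2 z's, followed by 2n+3 w's, followed by 2n r's, where the shown terms are n = 2, 3, 4.
At n = 5 the blocks have lengths 17, 13, 10.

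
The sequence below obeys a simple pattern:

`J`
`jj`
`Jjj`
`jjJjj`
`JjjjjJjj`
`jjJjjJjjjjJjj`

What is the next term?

JjjjjJjjjjJjjJjjjjJjj

This is a Fibonacci-style word recurrence s(k) = s(k−2)·s(k−1): e.g. J·jj = Jjj.
Continuing: JjjjjJjj · jjJjjJjjjjJjj gives term 7.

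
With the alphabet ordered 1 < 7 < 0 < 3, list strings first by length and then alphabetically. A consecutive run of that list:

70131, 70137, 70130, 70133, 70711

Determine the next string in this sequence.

70717

Treat 70711 as a base-4 numeral over the given alphabet and add one, carrying through any trailing 3's.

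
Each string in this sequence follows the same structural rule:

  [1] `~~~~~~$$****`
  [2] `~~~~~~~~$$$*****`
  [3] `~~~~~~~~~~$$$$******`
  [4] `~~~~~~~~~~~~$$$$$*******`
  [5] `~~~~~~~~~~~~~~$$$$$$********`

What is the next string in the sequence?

~~~~~~~~~~~~~~~~$$$$$$$*********

Each string has the form ~^{2n} $^{n-1} *^{n+1}, where the shown terms are n = 3, 4, 5, 6, 7.
Setting n = 8 gives 16, 7, 9 characters in each block.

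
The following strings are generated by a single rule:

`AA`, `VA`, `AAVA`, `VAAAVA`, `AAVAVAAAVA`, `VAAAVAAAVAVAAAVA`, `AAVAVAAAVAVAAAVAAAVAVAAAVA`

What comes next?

Each term (from the third on) is the two preceding terms concatenated in order: term 3 = AA·VA = AAVA.
So term 8 is VAAAVAAAVAVAAAVA·AAVAVAAAVAVAAAVAAAVAVAAAVA.

VAAAVAAAVAVAAAVAAAVAVAAAVAVAAAVAAAVAVAAAVA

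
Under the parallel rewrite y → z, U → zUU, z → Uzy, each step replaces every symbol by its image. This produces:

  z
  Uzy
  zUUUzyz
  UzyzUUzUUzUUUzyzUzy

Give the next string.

Rewriting the 19 symbols of UzyzUUzUUzUUUzyzUzy one by one yields zUU Uzy z Uzy zUU zUU Uzy zUU zUU Uzy zUU zUU zUU Uzy z Uzy zUU Uzy z; concatenated:

zUUUzyzUzyzUUzUUUzyzUUzUUUzyzUUzUUzUUUzyzUzyzUUUzyz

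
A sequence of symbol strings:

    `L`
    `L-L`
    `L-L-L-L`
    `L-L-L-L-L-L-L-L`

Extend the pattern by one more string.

Every step duplicates the string with '-' between the halves.
So the next term is two copies of L-L-L-L-L-L-L-L with '-' between the halves.

L-L-L-L-L-L-L-L-L-L-L-L-L-L-L-L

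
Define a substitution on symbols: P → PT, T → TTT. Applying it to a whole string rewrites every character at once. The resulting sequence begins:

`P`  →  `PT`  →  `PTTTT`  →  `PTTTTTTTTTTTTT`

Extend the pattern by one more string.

Applying the rule to each of the 14 symbols of PTTTTTTTTTTTTT gives the pieces PT TTT TTT TTT TTT TTT TTT TTT TTT TTT TTT TTT TTT TTT, which concatenate to the answer.

PTTTTTTTTTTTTTTTTTTTTTTTTTTTTTTTTTTTTTTTT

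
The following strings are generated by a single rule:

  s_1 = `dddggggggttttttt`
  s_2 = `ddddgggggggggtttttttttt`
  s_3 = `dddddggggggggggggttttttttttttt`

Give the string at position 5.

Each string has the form d^{n+1} g^{3n} t^{3n+1}, where the shown terms are n = 2, 3, 4.
At n = 6 the blocks have lengths 7, 18, 19.

dddddddggggggggggggggggggttttttttttttttttttt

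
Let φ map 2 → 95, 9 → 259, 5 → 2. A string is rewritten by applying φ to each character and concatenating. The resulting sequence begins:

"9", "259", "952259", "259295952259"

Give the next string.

952259952592259295952259

Expanding 259295952259: 2→95, 5→2, 9→259, 2→95, 9→259, 5→2, 9→259, 5→2, 2→95, 2→95, 5→2, 9→259. Concatenated: 95 2 259 95 259 2 259 2 95 95 2 259.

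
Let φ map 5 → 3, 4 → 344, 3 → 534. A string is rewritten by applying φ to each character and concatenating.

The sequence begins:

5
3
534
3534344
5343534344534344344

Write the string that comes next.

Rewriting the 19 symbols of 5343534344534344344 one by one yields 3 534 344 534 3 534 344 534 344 344 3 534 344 534 344 344 534 344 344; concatenated:

353434453435343445343443443534344534344344534344344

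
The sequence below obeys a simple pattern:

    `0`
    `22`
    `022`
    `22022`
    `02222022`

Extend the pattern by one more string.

This is a Fibonacci-style word recurrence s(k) = s(k−2)·s(k−1): e.g. 0·22 = 022.
The next term joins 22022 and 02222022.

2202202222022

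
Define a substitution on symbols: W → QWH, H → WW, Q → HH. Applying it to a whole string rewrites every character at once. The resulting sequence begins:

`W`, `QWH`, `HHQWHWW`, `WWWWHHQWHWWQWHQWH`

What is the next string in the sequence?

Applying the rule to each of the 17 symbols of WWWWHHQWHWWQWHQWH gives the pieces QWH QWH QWH QWH WW WW HH QWH WW QWH QWH HH QWH WW HH QWH WW, which concatenate to the answer.

QWHQWHQWHQWHWWWWHHQWHWWQWHQWHHHQWHWWHHQWHWW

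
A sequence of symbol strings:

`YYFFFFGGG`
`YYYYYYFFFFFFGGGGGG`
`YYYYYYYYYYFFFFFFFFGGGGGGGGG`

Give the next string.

Each string has the form Y^{4n-2} F^{2n+2} G^{3n} (n = 1, 2, …).
Setting n = 4 gives 14, 10, 12 characters in each block.

YYYYYYYYYYYYYYFFFFFFFFFFGGGGGGGGGGGG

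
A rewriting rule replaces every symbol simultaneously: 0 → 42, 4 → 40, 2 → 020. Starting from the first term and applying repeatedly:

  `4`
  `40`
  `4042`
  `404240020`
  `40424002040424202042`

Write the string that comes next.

4042400204042420204240424002040020420204240020

Applying the rule to each of the 20 symbols of 40424002040424202042 gives the pieces 40 42 40 020 40 42 42 020 42 40 42 40 020 40 020 42 020 42 40 020, which concatenate to the answer.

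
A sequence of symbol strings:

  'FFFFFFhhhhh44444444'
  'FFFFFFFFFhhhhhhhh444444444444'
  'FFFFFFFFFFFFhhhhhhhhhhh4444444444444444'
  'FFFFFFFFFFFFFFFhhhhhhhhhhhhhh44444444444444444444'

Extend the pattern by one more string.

FFFFFFFFFFFFFFFFFFhhhhhhhhhhhhhhhhh444444444444444444444444

Reading off run lengths: F runs 6, 9, 12, 15; h runs 5, 8, 11, 14; 4 runs 8, 12, 16, 20 — each is linear in n, where the shown terms are n = 2, 3, 4, 5.
For the next term, n = 6, so the run lengths are 18, 17, 24.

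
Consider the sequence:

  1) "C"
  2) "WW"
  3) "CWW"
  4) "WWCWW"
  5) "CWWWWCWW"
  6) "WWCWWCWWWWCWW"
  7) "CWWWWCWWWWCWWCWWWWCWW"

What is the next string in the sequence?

WWCWWCWWWWCWWCWWWWCWWWWCWWCWWWWCWW

This is a Fibonacci-style word recurrence s(k) = s(k−2)·s(k−1): e.g. C·WW = CWW.
The next term joins WWCWWCWWWWCWW and CWWWWCWWWWCWWCWWWWCWW.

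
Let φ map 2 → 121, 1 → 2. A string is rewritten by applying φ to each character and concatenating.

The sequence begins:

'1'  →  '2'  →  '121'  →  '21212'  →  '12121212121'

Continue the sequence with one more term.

212121212121212121212

Rewriting each symbol of 12121212121: 1→2, 2→121, 1→2, 2→121, 1→2, 2→121, 1→2, 2→121, 1→2, 2→121, 1→2, which concatenates to 2 121 2 121 2 121 2 121 2 121 2.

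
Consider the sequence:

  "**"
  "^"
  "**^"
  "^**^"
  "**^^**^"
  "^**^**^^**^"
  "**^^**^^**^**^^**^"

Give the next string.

^**^**^^**^**^^**^^**^**^^**^

From term 3 onward, concatenate the second-to-last term with the last: **·^ = **^, ^·**^ = ^**^, …
The next term joins ^**^**^^**^ and **^^**^^**^**^^**^.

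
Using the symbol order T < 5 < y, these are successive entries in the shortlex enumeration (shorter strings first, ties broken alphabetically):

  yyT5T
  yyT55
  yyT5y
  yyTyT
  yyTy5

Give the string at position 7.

Continuing the enumeration 2 steps past yyTy5: yyTy5 → yyTyy → (answer).

yy5TT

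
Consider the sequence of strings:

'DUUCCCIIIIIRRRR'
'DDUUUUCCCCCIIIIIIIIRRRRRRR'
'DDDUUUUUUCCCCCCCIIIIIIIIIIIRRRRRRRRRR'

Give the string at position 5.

DDDDDUUUUUUUUUUCCCCCCCCCCCIIIIIIIIIIIIIIIIIRRRRRRRRRRRRRRRR

Each string has the form D^{n} U^{2n} C^{2n+1} I^{3n+2} R^{3n+1} (n = 1, 2, …).
Setting n = 5 gives 5, 10, 11, 17, 16 characters in each block.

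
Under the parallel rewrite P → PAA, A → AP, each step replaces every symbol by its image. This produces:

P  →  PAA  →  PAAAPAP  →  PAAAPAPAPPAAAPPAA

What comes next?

Rewriting the 17 symbols of PAAAPAPAPPAAAPPAA one by one yields PAA AP AP AP PAA AP PAA AP PAA PAA AP AP AP PAA PAA AP AP; concatenated:

PAAAPAPAPPAAAPPAAAPPAAPAAAPAPAPPAAPAAAPAP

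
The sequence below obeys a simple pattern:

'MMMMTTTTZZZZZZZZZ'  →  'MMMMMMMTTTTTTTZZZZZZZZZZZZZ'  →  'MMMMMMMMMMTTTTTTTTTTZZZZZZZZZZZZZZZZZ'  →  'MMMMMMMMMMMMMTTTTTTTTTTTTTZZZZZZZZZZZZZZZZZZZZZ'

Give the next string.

MMMMMMMMMMMMMMMMTTTTTTTTTTTTTTTTZZZZZZZZZZZZZZZZZZZZZZZZZ

Reading off run lengths: M runs 4, 7, 10, 13; T runs 4, 7, 10, 13; Z runs 9, 13, 17, 21 — each is linear in n, where the shown terms are n = 2, 3, 4, 5.
At n = 6 the blocks have lengths 16, 16, 25.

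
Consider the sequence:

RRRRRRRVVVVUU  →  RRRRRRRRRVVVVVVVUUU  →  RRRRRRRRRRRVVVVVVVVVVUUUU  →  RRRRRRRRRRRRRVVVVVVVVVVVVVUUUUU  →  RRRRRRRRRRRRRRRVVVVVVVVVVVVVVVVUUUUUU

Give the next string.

Reading off run lengths: R runs 7, 9, 11, 13, 15; V runs 4, 7, 10, 13, 16; U runs 2, 3, 4, 5, 6 — each is linear in n, where the shown terms are n = 2, 3, 4, 5, 6.
At n = 7 the blocks have lengths 17, 19, 7.

RRRRRRRRRRRRRRRRRVVVVVVVVVVVVVVVVVVVUUUUUUU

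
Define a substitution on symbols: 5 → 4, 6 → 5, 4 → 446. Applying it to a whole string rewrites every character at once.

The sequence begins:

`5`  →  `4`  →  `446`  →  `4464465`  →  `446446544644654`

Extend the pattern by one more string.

446446544644654446446544644654446

φ(446446544644654) expands symbol-by-symbol to 446 446 5 446 446 5 4 446 446 5 446 446 5 4 446; joining the 15 pieces gives the next term.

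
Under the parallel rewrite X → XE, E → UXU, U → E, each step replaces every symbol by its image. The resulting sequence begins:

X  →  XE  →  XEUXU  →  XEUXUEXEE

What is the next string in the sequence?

Rewriting each symbol of XEUXUEXEE: X→XE, E→UXU, U→E, X→XE, U→E, E→UXU, X→XE, E→UXU, E→UXU, which concatenates to XE UXU E XE E UXU XE UXU UXU.

XEUXUEXEEUXUXEUXUUXU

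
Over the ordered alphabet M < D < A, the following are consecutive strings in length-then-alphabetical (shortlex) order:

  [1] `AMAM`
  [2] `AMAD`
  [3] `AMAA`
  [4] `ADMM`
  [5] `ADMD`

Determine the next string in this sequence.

ADMA

The successor of ADMD increments the rightmost position that isn't already A and resets every position after it to M.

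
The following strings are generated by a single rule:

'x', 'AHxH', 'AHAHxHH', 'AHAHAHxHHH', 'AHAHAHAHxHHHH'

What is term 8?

AHAHAHAHAHAHAHxHHHHHHH

s(k+1) = AH·s(k)·H, so each term gains AH as a prefix and H as a suffix.
From AHAHAHAHxHHHH, 3 further steps: AHAHAHAHxHHHH → AHAHAHAHAHxHHHHH → AHAHAHAHAHAHxHHHHHH → (answer).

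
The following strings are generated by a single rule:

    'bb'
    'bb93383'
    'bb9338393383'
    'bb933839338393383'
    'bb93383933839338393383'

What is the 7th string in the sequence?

Each term is the previous one with 93383 appended.
From bb93383933839338393383, 2 further steps: bb93383933839338393383 → bb9338393383933839338393383 → (answer).

bb933839338393383933839338393383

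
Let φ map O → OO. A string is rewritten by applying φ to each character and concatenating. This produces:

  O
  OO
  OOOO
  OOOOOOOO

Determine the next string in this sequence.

OOOOOOOOOOOOOOOO

Rewriting each symbol of OOOOOOOO: O→OO, O→OO, O→OO, O→OO, O→OO, O→OO, O→OO, O→OO, which concatenates to OO OO OO OO OO OO OO OO.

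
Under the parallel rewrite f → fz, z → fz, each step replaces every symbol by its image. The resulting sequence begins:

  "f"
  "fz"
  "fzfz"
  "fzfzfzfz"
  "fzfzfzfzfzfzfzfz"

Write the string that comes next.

fzfzfzfzfzfzfzfzfzfzfzfzfzfzfzfz

φ(fzfzfzfzfzfzfzfz) expands symbol-by-symbol to fz fz fz fz fz fz fz fz fz fz fz fz fz fz fz fz; joining the 16 pieces gives the next term.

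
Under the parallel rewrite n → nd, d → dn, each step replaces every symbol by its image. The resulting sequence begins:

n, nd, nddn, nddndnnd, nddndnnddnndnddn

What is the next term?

Rewriting the 16 symbols of nddndnnddnndnddn one by one yields nd dn dn nd dn nd nd dn dn nd nd dn nd dn dn nd; concatenated:

nddndnnddnndnddndnndnddnnddndnnd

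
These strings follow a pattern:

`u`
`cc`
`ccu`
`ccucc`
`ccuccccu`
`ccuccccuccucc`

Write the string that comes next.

ccuccccuccuccccuccccu

This is a Fibonacci-style word recurrence s(k) = s(k−1)·s(k−2): e.g. cc·u = ccu.
The next term joins ccuccccuccucc and ccuccccu.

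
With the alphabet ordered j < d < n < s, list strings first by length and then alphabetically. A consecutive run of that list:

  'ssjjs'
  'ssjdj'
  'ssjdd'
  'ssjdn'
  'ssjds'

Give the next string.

The successor of ssjds increments the rightmost position that isn't already s and resets every position after it to j.

ssjnj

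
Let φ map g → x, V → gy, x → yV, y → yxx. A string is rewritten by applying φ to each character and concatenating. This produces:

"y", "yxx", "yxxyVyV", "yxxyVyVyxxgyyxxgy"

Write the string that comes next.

yxxyVyVyxxgyyxxgyyxxyVyVxyxxyxxyVyVxyxx

φ(yxxyVyVyxxgyyxxgy) expands symbol-by-symbol to yxx yV yV yxx gy yxx gy yxx yV yV x yxx yxx yV yV x yxx; joining the 17 pieces gives the next term.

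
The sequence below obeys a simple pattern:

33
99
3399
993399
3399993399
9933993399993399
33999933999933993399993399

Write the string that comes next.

Each term (from the third on) is the two preceding terms concatenated in order: term 3 = 33·99 = 3399.
So term 8 is 9933993399993399·33999933999933993399993399.

993399339999339933999933999933993399993399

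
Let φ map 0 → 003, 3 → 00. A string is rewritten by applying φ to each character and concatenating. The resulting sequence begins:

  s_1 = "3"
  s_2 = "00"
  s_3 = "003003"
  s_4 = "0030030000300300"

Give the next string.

00300300003003000030030030030000300300003003

φ(0030030000300300) expands symbol-by-symbol to 003 003 00 003 003 00 003 003 003 003 00 003 003 00 003 003; joining the 16 pieces gives the next term.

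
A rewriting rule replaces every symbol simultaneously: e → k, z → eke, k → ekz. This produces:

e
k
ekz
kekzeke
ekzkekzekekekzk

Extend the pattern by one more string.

Rewriting the 15 symbols of ekzkekzekekekzk one by one yields k ekz eke ekz k ekz eke k ekz k ekz k ekz eke ekz; concatenated:

kekzekeekzkekzekekekzkekzkekzekeekz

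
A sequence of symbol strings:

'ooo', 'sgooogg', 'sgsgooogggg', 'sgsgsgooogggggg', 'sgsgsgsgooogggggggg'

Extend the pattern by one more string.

sgsgsgsgsgooogggggggggg

Each term wraps the previous one in sg on the left and gg on the right.
One more step from sgsgsgsgooogggggggg gives the answer.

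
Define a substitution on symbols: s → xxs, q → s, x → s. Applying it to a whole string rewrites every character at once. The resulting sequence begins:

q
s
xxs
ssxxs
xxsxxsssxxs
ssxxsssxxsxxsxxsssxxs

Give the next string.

xxsxxsssxxsxxsxxsssxxsssxxsssxxsxxsxxsssxxs

φ(ssxxsssxxsxxsxxsssxxs) expands symbol-by-symbol to xxs xxs s s xxs xxs xxs s s xxs s s xxs s s xxs xxs xxs s s xxs; joining the 21 pieces gives the next term.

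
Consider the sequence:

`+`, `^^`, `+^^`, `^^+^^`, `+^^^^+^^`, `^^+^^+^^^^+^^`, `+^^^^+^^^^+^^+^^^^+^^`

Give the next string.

^^+^^+^^^^+^^+^^^^+^^^^+^^+^^^^+^^

This is a Fibonacci-style word recurrence s(k) = s(k−2)·s(k−1): e.g. +·^^ = +^^.
So term 8 is ^^+^^+^^^^+^^·+^^^^+^^^^+^^+^^^^+^^.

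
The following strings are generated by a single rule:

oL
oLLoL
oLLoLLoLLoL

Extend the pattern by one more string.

s(k+1) = s(k)·L·s(k) — each term doubles the last with 'L' between the halves.
One more doubling of oLLoLLoLLoL gives the answer.

oLLoLLoLLoLLoLLoLLoLLoL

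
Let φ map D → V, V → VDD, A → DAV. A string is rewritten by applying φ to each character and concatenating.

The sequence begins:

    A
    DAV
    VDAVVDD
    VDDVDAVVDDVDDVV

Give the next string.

φ(VDDVDAVVDDVDDVV) expands symbol-by-symbol to VDD V V VDD V DAV VDD VDD V V VDD V V VDD VDD; joining the 15 pieces gives the next term.

VDDVVVDDVDAVVDDVDDVVVDDVVVDDVDD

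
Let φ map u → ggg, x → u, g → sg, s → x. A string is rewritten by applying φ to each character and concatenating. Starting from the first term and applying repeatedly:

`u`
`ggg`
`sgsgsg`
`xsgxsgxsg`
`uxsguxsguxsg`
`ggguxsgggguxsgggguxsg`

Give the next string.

sgsgsgggguxsgsgsgsgggguxsgsgsgsgggguxsg

Replace each of the 21 characters of ggguxsgggguxsgggguxsg in place — sg sg sg ggg u x sg sg sg sg ggg u x sg sg sg sg ggg u x sg — and concatenate.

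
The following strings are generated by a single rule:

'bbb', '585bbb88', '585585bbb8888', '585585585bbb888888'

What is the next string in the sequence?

585585585585bbb88888888

s(k+1) = 585·s(k)·88, so each term gains 585 as a prefix and 88 as a suffix.
So the next term is 585·585585585bbb888888·88.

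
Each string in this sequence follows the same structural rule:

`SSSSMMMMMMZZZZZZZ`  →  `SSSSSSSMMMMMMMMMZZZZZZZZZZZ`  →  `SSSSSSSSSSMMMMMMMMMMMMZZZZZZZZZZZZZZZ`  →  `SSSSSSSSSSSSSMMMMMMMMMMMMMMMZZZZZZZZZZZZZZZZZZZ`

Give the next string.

Each string has the form S^{3n-2} M^{3n} Z^{4n-1}, where the shown terms are n = 2, 3, 4, 5.
At n = 6 the blocks have lengths 16, 18, 23.

SSSSSSSSSSSSSSSSMMMMMMMMMMMMMMMMMMZZZZZZZZZZZZZZZZZZZZZZZ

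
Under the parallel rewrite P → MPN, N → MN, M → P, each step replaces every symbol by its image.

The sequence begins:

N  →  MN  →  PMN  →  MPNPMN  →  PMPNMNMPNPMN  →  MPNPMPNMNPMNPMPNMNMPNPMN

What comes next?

PMPNMNMPNPMPNMNPMNMPNPMNMPNPMPNMNPMNPMPNMNMPNPMN

Applying the rule to each of the 24 symbols of MPNPMPNMNPMNPMPNMNMPNPMN gives the pieces P MPN MN MPN P MPN MN P MN MPN P MN MPN P MPN MN P MN P MPN MN MPN P MN, which concatenate to the answer.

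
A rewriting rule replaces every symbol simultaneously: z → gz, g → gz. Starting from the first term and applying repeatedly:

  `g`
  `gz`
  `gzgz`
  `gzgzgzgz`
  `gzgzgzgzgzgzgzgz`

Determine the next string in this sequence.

Applying the rule to each of the 16 symbols of gzgzgzgzgzgzgzgz gives the pieces gz gz gz gz gz gz gz gz gz gz gz gz gz gz gz gz, which concatenate to the answer.

gzgzgzgzgzgzgzgzgzgzgzgzgzgzgzgz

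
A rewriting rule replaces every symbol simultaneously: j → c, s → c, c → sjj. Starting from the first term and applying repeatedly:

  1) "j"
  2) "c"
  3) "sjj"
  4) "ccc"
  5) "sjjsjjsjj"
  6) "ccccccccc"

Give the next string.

sjjsjjsjjsjjsjjsjjsjjsjjsjj

Apply φ to ccccccccc symbol by symbol: c→sjj, c→sjj, c→sjj, c→sjj, c→sjj, c→sjj, c→sjj, c→sjj, c→sjj; joined: sjj sjj sjj sjj sjj sjj sjj sjj sjj.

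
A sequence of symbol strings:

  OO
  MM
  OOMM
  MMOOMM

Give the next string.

Each term (from the third on) is the two preceding terms concatenated in order: term 3 = OO·MM = OOMM.
So term 5 is OOMM·MMOOMM.

OOMMMMOOMM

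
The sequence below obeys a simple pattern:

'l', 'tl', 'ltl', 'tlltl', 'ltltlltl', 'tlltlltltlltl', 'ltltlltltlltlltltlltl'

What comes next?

tlltlltltlltlltltlltltlltlltltlltl

From term 3 onward, concatenate the second-to-last term with the last: l·tl = ltl, tl·ltl = tlltl, …
Continuing: tlltlltltlltl · ltltlltltlltlltltlltl gives term 8.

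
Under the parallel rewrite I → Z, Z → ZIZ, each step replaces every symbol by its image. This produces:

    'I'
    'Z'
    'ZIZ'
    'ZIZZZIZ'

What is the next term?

Rewriting each symbol of ZIZZZIZ: Z→ZIZ, I→Z, Z→ZIZ, Z→ZIZ, Z→ZIZ, I→Z, Z→ZIZ, which concatenates to ZIZ Z ZIZ ZIZ ZIZ Z ZIZ.

ZIZZZIZZIZZIZZZIZ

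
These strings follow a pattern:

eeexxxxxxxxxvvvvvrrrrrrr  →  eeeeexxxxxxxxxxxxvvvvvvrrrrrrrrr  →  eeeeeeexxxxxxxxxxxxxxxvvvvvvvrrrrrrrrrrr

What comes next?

Reading off run lengths: e runs 3, 5, 7; x runs 9, 12, 15; v runs 5, 6, 7; r runs 7, 9, 11 — each is linear in n, where the shown terms are n = 2, 3, 4.
At n = 5 the blocks have lengths 9, 18, 8, 13.

eeeeeeeeexxxxxxxxxxxxxxxxxxvvvvvvvvrrrrrrrrrrrrr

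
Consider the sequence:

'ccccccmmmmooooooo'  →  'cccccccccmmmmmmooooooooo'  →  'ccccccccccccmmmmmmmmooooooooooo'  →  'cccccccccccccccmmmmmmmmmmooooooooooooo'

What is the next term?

Reading off run lengths: c runs 6, 9, 12, 15; m runs 4, 6, 8, 10; o runs 7, 9, 11, 13 — each is linear in n, where the shown terms are n = 2, 3, 4, 5.
At n = 6 the blocks have lengths 18, 12, 15.

ccccccccccccccccccmmmmmmmmmmmmooooooooooooooo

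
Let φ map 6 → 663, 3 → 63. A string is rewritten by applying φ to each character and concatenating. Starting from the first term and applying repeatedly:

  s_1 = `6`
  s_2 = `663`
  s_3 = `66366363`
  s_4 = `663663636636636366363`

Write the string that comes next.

6636636366366363663636636636366366363663636636636366363

Replace each of the 21 characters of 663663636636636366363 in place — 663 663 63 663 663 63 663 63 663 663 63 663 663 63 663 63 663 663 63 663 63 — and concatenate.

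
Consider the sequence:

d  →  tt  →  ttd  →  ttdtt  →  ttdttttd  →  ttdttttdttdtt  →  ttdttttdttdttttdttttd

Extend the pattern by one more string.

ttdttttdttdttttdttttdttdttttdttdtt

This is a Fibonacci-style word recurrence s(k) = s(k−1)·s(k−2): e.g. tt·d = ttd.
So term 8 is ttdttttdttdttttdttttd·ttdttttdttdtt.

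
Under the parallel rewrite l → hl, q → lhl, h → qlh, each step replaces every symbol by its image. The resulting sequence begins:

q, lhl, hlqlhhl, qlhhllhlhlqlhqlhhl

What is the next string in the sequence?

lhlhlqlhqlhhlhlqlhhlqlhhllhlhlqlhlhlhlqlhqlhhl

Applying the rule to each of the 18 symbols of qlhhllhlhlqlhqlhhl gives the pieces lhl hl qlh qlh hl hl qlh hl qlh hl lhl hl qlh lhl hl qlh qlh hl, which concatenate to the answer.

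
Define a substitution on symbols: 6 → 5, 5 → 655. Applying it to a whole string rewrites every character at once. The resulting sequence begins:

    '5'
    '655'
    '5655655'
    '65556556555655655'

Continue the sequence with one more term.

56556556555655655565565565556556555655655

Replace each of the 17 characters of 65556556555655655 in place — 5 655 655 655 5 655 655 5 655 655 655 5 655 655 5 655 655 — and concatenate.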